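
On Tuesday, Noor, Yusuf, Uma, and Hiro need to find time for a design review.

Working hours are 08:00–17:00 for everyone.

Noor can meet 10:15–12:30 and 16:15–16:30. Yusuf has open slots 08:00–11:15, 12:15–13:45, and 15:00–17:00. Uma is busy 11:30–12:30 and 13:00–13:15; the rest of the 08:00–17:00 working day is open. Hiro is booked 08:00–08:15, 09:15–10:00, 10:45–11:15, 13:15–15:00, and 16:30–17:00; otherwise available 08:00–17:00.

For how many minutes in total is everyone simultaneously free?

Uma free within 08:00–17:00: 08:00–11:30, 12:30–13:00, 13:15–17:00.
Hiro free within 08:00–17:00: 08:15–09:15, 10:00–10:45, 11:15–13:15, 15:00–16:30.
Noor ∩ Yusuf: 10:15–11:15, 12:15–12:30, 16:15–16:30.
Noor ∩ Yusuf ∩ Uma: 10:15–11:15, 16:15–16:30.
Noor ∩ Yusuf ∩ Uma ∩ Hiro: 10:15–10:45, 16:15–16:30.
Total common minutes: 30 + 15 = 45.

45 minutes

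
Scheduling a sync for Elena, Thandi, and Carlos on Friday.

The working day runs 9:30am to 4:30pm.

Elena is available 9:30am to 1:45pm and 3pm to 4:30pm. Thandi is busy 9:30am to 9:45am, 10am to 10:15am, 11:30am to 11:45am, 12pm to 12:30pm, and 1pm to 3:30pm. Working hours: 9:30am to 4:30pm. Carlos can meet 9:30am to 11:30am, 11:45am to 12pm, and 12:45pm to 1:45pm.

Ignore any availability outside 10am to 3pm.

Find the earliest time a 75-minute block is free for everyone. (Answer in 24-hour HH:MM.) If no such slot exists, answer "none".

10:15

Thandi free within 09:30–16:30: 09:45–10:00, 10:15–11:30, 11:45–12:00, 12:30–13:00, 15:30–16:30.
Elena ∩ Thandi: 09:45–10:00, 10:15–11:30, 11:45–12:00, 12:30–13:00, 15:30–16:30.
Elena ∩ Thandi ∩ Carlos: 09:45–10:00, 10:15–11:30, 11:45–12:00, 12:45–13:00.
Restricted to 10:00–15:00: 10:15–11:30, 11:45–12:00, 12:45–13:00.
Windows ≥ 75 min: 10:15–11:30.
Earliest such window starts at 10:15.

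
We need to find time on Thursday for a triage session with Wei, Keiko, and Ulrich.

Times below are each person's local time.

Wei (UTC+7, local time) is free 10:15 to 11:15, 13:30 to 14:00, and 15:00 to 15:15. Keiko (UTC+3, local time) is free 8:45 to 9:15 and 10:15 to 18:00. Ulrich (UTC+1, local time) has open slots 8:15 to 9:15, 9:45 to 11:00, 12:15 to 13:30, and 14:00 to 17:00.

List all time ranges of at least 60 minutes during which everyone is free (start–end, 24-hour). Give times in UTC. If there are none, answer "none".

Wei → UTC: 03:15–04:15, 06:30–07:00, 08:00–08:15.
Keiko → UTC: 05:45–06:15, 07:15–15:00.
Ulrich → UTC: 07:15–08:15, 08:45–10:00, 11:15–12:30, 13:00–16:00.
Wei ∩ Keiko: 08:00–08:15.
Wei ∩ Keiko ∩ Ulrich: 08:00–08:15.
Windows ≥ 60 min: (none).

none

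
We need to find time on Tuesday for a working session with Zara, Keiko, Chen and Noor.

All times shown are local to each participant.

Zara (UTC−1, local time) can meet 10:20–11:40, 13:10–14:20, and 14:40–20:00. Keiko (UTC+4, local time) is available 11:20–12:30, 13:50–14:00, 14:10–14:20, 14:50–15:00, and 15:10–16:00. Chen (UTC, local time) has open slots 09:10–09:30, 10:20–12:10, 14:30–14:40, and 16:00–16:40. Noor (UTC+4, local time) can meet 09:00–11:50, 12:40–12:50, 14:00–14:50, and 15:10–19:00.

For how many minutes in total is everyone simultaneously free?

40 minutes

Zara → UTC: 11:20–12:40, 14:10–15:20, 15:40–21:00.
Keiko → UTC: 07:20–08:30, 09:50–10:00, 10:10–10:20, 10:50–11:00, 11:10–12:00.
Chen → UTC: 09:10–09:30, 10:20–12:10, 14:30–14:40, 16:00–16:40.
Noor → UTC: 05:00–07:50, 08:40–08:50, 10:00–10:50, 11:10–15:00.
Zara ∩ Keiko: 11:20–12:00.
Zara ∩ Keiko ∩ Chen: 11:20–12:00.
Zara ∩ Keiko ∩ Chen ∩ Noor: 11:20–12:00.
Total common minutes: 40.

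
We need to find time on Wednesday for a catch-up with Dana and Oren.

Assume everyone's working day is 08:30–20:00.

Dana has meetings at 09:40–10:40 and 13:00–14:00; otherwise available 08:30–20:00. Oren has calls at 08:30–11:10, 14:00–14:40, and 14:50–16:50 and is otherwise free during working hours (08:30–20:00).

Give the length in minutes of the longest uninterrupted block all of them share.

Dana free within 08:30–20:00: 08:30–09:40, 10:40–13:00, 14:00–20:00.
Oren free within 08:30–20:00: 11:10–14:00, 14:40–14:50, 16:50–20:00.
Dana ∩ Oren: 11:10–13:00, 14:40–14:50, 16:50–20:00.
Common window lengths: 110, 10, 190 min; longest is 190.

190 minutes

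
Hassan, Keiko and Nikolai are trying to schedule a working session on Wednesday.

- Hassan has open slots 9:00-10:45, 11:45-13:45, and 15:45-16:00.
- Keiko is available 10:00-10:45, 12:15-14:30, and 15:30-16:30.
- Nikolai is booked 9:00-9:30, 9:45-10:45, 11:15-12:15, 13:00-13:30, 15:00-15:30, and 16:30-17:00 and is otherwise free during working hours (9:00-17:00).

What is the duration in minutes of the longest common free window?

Nikolai free within 09:00–17:00: 09:30–09:45, 10:45–11:15, 12:15–13:00, 13:30–15:00, 15:30–16:30.
Hassan ∩ Keiko: 10:00–10:45, 12:15–13:45, 15:45–16:00.
Hassan ∩ Keiko ∩ Nikolai: 12:15–13:00, 13:30–13:45, 15:45–16:00.
Common window lengths: 45, 15, 15 min; longest is 45.

45 minutes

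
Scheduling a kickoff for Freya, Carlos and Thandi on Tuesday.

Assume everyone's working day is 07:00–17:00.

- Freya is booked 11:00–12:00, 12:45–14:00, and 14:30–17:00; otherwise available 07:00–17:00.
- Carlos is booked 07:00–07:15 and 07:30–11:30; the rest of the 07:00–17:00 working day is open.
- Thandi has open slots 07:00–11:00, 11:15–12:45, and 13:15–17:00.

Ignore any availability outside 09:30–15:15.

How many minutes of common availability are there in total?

75 minutes

Freya free within 07:00–17:00: 07:00–11:00, 12:00–12:45, 14:00–14:30.
Carlos free within 07:00–17:00: 07:15–07:30, 11:30–17:00.
Freya ∩ Carlos: 07:15–07:30, 12:00–12:45, 14:00–14:30.
Freya ∩ Carlos ∩ Thandi: 07:15–07:30, 12:00–12:45, 14:00–14:30.
Restricted to 09:30–15:15: 12:00–12:45, 14:00–14:30.
Total common minutes: 45 + 30 = 75.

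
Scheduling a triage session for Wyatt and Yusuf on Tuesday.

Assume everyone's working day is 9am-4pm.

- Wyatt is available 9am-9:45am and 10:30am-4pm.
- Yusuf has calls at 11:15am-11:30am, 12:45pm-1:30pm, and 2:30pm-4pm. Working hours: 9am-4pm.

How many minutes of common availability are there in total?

225 minutes

Yusuf free within 09:00–16:00: 09:00–11:15, 11:30–12:45, 13:30–14:30.
Wyatt ∩ Yusuf: 09:00–09:45, 10:30–11:15, 11:30–12:45, 13:30–14:30.
Total common minutes: 45 + 45 + 75 + 60 = 225.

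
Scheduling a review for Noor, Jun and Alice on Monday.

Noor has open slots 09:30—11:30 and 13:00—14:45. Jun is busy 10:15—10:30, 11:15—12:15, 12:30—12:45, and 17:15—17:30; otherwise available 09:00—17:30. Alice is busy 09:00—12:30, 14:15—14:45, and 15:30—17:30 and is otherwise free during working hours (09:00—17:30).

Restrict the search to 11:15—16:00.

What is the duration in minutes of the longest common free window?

Jun free within 09:00–17:30: 09:00–10:15, 10:30–11:15, 12:15–12:30, 12:45–17:15.
Alice free within 09:00–17:30: 12:30–14:15, 14:45–15:30.
Noor ∩ Jun: 09:30–10:15, 10:30–11:15, 13:00–14:45.
Noor ∩ Jun ∩ Alice: 13:00–14:15.
Restricted to 11:15–16:00: 13:00–14:15.
Single common window of 75 minutes.

75 minutes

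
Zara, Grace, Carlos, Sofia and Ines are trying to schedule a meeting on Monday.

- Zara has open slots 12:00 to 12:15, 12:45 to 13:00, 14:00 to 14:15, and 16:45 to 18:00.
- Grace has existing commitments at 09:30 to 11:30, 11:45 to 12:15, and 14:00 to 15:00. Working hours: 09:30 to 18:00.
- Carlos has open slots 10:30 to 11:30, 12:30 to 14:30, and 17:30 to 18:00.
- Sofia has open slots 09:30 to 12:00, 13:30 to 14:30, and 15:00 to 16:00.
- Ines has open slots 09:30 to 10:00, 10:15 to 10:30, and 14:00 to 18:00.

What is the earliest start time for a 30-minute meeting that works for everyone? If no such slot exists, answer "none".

none

Grace free within 09:30–18:00: 11:30–11:45, 12:15–14:00, 15:00–18:00.
Zara ∩ Grace: 12:45–13:00, 16:45–18:00.
Zara ∩ Grace ∩ Carlos: 12:45–13:00, 17:30–18:00.
Zara ∩ Grace ∩ Carlos ∩ Sofia: (none).
Zara ∩ Grace ∩ Carlos ∩ Sofia ∩ Ines: (none).
Windows ≥ 30 min: (none).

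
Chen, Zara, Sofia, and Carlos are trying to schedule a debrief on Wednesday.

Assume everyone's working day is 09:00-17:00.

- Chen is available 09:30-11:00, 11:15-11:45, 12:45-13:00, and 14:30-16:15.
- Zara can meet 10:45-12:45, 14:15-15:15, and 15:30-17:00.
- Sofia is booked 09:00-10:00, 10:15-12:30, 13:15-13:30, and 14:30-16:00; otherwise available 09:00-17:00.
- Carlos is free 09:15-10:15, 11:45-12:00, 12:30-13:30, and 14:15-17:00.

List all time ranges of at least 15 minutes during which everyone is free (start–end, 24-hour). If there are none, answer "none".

Sofia free within 09:00–17:00: 10:00–10:15, 12:30–13:15, 13:30–14:30, 16:00–17:00.
Chen ∩ Zara: 10:45–11:00, 11:15–11:45, 14:30–15:15, 15:30–16:15.
Chen ∩ Zara ∩ Sofia: 16:00–16:15.
Chen ∩ Zara ∩ Sofia ∩ Carlos: 16:00–16:15.
Windows ≥ 15 min: 16:00–16:15.

16:00–16:15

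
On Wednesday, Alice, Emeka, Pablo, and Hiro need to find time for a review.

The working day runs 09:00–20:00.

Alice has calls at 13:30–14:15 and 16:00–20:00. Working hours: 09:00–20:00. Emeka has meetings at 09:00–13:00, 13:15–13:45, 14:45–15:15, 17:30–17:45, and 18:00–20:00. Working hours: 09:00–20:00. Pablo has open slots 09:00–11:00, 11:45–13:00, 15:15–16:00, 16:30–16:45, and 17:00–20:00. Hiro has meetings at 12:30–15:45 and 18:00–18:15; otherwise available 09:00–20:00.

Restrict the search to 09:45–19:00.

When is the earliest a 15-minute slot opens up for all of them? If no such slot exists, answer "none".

15:45

Alice free within 09:00–20:00: 09:00–13:30, 14:15–16:00.
Emeka free within 09:00–20:00: 13:00–13:15, 13:45–14:45, 15:15–17:30, 17:45–18:00.
Hiro free within 09:00–20:00: 09:00–12:30, 15:45–18:00, 18:15–20:00.
Alice ∩ Emeka: 13:00–13:15, 14:15–14:45, 15:15–16:00.
Alice ∩ Emeka ∩ Pablo: 15:15–16:00.
Alice ∩ Emeka ∩ Pablo ∩ Hiro: 15:45–16:00.
Restricted to 09:45–19:00: 15:45–16:00.
Windows ≥ 15 min: 15:45–16:00.
Earliest such window starts at 15:45.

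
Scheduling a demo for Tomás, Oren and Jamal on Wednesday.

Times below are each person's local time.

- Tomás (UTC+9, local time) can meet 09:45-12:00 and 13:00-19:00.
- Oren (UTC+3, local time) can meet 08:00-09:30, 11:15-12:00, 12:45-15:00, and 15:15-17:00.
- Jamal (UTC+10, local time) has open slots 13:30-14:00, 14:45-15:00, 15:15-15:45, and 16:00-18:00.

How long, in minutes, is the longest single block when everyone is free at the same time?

Tomás → UTC: 00:45–03:00, 04:00–10:00.
Oren → UTC: 05:00–06:30, 08:15–09:00, 09:45–12:00, 12:15–14:00.
Jamal → UTC: 03:30–04:00, 04:45–05:00, 05:15–05:45, 06:00–08:00.
Tomás ∩ Oren: 05:00–06:30, 08:15–09:00, 09:45–10:00.
Tomás ∩ Oren ∩ Jamal: 05:15–05:45, 06:00–06:30.
Common window lengths: 30, 30 min; longest is 30.

30 minutes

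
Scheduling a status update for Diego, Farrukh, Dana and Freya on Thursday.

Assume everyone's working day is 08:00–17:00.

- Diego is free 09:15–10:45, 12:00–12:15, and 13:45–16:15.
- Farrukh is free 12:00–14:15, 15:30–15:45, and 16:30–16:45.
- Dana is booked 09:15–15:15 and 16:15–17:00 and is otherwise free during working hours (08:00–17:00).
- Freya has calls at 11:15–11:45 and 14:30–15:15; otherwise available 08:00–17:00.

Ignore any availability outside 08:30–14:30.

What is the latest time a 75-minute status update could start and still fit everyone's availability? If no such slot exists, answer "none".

none

Dana free within 08:00–17:00: 08:00–09:15, 15:15–16:15.
Freya free within 08:00–17:00: 08:00–11:15, 11:45–14:30, 15:15–17:00.
Diego ∩ Farrukh: 12:00–12:15, 13:45–14:15, 15:30–15:45.
Diego ∩ Farrukh ∩ Dana: 15:30–15:45.
Diego ∩ Farrukh ∩ Dana ∩ Freya: 15:30–15:45.
Restricted to 08:30–14:30: (none).
Windows ≥ 75 min: (none).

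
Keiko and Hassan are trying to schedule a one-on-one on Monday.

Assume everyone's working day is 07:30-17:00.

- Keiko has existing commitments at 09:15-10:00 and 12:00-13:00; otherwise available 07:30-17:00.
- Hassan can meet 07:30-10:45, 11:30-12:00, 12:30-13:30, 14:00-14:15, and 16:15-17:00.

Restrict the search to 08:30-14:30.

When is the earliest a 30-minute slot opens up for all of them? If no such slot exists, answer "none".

08:30

Keiko free within 07:30–17:00: 07:30–09:15, 10:00–12:00, 13:00–17:00.
Keiko ∩ Hassan: 07:30–09:15, 10:00–10:45, 11:30–12:00, 13:00–13:30, 14:00–14:15, 16:15–17:00.
Restricted to 08:30–14:30: 08:30–09:15, 10:00–10:45, 11:30–12:00, 13:00–13:30, 14:00–14:15.
Windows ≥ 30 min: 08:30–09:15, 10:00–10:45, 11:30–12:00, 13:00–13:30.
Earliest such window starts at 08:30.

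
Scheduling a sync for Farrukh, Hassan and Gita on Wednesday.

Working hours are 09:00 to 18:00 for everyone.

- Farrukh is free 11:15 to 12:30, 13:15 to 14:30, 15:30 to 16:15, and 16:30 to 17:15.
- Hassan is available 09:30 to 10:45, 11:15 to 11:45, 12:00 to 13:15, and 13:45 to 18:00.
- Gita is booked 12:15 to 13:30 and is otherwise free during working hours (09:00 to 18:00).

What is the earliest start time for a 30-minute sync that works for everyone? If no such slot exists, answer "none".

11:15

Gita free within 09:00–18:00: 09:00–12:15, 13:30–18:00.
Farrukh ∩ Hassan: 11:15–11:45, 12:00–12:30, 13:45–14:30, 15:30–16:15, 16:30–17:15.
Farrukh ∩ Hassan ∩ Gita: 11:15–11:45, 12:00–12:15, 13:45–14:30, 15:30–16:15, 16:30–17:15.
Windows ≥ 30 min: 11:15–11:45, 13:45–14:30, 15:30–16:15, 16:30–17:15.
Earliest such window starts at 11:15.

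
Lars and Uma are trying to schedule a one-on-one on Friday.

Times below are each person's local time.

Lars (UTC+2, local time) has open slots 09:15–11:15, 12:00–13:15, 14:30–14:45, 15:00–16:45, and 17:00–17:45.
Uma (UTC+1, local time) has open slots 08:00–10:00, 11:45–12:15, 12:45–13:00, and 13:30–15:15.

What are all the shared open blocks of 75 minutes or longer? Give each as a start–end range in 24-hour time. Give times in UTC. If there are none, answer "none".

Lars → UTC: 07:15–09:15, 10:00–11:15, 12:30–12:45, 13:00–14:45, 15:00–15:45.
Uma → UTC: 07:00–09:00, 10:45–11:15, 11:45–12:00, 12:30–14:15.
Lars ∩ Uma: 07:15–09:00, 10:45–11:15, 12:30–12:45, 13:00–14:15.
Windows ≥ 75 min: 07:15–09:00, 13:00–14:15.

07:15–09:00, 13:00–14:15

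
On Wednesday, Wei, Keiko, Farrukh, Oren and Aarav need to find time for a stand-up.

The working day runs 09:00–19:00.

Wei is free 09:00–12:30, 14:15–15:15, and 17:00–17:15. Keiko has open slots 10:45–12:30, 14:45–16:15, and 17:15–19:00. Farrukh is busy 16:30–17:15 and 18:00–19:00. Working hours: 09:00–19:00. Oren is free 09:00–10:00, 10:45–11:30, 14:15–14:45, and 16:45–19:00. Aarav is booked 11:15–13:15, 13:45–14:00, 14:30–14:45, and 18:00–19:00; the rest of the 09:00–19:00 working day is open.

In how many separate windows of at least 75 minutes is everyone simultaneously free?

0

Farrukh free within 09:00–19:00: 09:00–16:30, 17:15–18:00.
Aarav free within 09:00–19:00: 09:00–11:15, 13:15–13:45, 14:00–14:30, 14:45–18:00.
Wei ∩ Keiko: 10:45–12:30, 14:45–15:15.
Wei ∩ Keiko ∩ Farrukh: 10:45–12:30, 14:45–15:15.
Wei ∩ Keiko ∩ Farrukh ∩ Oren: 10:45–11:30.
Wei ∩ Keiko ∩ Farrukh ∩ Oren ∩ Aarav: 10:45–11:15.
Windows ≥ 75 min: (none).
That's 0 windows.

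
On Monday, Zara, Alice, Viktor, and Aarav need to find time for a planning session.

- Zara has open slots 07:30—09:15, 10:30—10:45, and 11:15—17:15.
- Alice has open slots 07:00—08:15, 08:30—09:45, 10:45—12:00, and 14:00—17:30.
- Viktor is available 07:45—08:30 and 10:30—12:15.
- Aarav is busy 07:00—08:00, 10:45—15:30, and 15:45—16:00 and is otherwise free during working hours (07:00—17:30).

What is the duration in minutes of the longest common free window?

Aarav free within 07:00–17:30: 08:00–10:45, 15:30–15:45, 16:00–17:30.
Zara ∩ Alice: 07:30–08:15, 08:30–09:15, 11:15–12:00, 14:00–17:15.
Zara ∩ Alice ∩ Viktor: 07:45–08:15, 11:15–12:00.
Zara ∩ Alice ∩ Viktor ∩ Aarav: 08:00–08:15.
Single common window of 15 minutes.

15 minutes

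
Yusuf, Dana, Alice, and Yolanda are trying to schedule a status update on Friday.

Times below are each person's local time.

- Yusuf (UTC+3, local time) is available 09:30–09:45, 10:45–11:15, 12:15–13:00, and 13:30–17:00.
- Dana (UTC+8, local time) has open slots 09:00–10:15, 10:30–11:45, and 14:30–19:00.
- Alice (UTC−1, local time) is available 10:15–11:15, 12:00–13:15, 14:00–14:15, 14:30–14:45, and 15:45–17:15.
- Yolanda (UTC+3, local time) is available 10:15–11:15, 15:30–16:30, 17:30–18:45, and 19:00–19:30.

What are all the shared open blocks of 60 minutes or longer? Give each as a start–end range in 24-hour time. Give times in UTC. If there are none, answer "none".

none

Yusuf → UTC: 06:30–06:45, 07:45–08:15, 09:15–10:00, 10:30–14:00.
Dana → UTC: 01:00–02:15, 02:30–03:45, 06:30–11:00.
Alice → UTC: 11:15–12:15, 13:00–14:15, 15:00–15:15, 15:30–15:45, 16:45–18:15.
Yolanda → UTC: 07:15–08:15, 12:30–13:30, 14:30–15:45, 16:00–16:30.
Yusuf ∩ Dana: 06:30–06:45, 07:45–08:15, 09:15–10:00, 10:30–11:00.
Yusuf ∩ Dana ∩ Alice: (none).
Yusuf ∩ Dana ∩ Alice ∩ Yolanda: (none).
Windows ≥ 60 min: (none).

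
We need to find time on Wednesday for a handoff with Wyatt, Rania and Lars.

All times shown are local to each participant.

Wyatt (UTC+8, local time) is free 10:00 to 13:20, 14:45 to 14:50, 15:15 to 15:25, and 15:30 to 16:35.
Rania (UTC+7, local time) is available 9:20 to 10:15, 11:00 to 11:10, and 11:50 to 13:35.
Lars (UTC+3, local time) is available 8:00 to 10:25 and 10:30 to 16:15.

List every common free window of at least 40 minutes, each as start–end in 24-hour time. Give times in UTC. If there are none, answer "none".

none

Wyatt → UTC: 02:00–05:20, 06:45–06:50, 07:15–07:25, 07:30–08:35.
Rania → UTC: 02:20–03:15, 04:00–04:10, 04:50–06:35.
Lars → UTC: 05:00–07:25, 07:30–13:15.
Wyatt ∩ Rania: 02:20–03:15, 04:00–04:10, 04:50–05:20.
Wyatt ∩ Rania ∩ Lars: 05:00–05:20.
Windows ≥ 40 min: (none).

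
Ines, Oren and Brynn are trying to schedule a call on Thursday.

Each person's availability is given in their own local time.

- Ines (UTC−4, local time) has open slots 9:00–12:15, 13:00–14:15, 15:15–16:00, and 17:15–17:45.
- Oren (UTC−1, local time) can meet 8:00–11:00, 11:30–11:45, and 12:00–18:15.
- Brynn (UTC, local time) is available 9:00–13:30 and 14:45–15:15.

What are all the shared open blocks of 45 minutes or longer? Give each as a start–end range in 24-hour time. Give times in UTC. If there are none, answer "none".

none

Ines → UTC: 13:00–16:15, 17:00–18:15, 19:15–20:00, 21:15–21:45.
Oren → UTC: 09:00–12:00, 12:30–12:45, 13:00–19:15.
Brynn → UTC: 09:00–13:30, 14:45–15:15.
Ines ∩ Oren: 13:00–16:15, 17:00–18:15.
Ines ∩ Oren ∩ Brynn: 13:00–13:30, 14:45–15:15.
Windows ≥ 45 min: (none).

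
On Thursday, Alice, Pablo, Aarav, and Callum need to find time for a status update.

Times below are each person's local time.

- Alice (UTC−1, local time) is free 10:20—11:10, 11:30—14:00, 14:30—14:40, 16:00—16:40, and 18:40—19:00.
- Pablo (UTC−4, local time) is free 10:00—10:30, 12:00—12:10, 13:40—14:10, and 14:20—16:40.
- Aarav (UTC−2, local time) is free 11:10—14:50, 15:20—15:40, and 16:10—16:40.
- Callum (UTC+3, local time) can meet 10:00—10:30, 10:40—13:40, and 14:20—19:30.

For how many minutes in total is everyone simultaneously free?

30 minutes

Alice → UTC: 11:20–12:10, 12:30–15:00, 15:30–15:40, 17:00–17:40, 19:40–20:00.
Pablo → UTC: 14:00–14:30, 16:00–16:10, 17:40–18:10, 18:20–20:40.
Aarav → UTC: 13:10–16:50, 17:20–17:40, 18:10–18:40.
Callum → UTC: 07:00–07:30, 07:40–10:40, 11:20–16:30.
Alice ∩ Pablo: 14:00–14:30, 19:40–20:00.
Alice ∩ Pablo ∩ Aarav: 14:00–14:30.
Alice ∩ Pablo ∩ Aarav ∩ Callum: 14:00–14:30.
Total common minutes: 30.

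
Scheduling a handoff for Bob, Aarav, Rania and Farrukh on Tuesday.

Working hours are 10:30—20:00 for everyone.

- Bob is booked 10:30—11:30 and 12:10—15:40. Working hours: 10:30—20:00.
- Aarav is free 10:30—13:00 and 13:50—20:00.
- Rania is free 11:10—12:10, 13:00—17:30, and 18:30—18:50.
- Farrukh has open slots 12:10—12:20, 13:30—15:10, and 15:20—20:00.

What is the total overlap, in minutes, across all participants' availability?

130 minutes

Bob free within 10:30–20:00: 11:30–12:10, 15:40–20:00.
Bob ∩ Aarav: 11:30–12:10, 15:40–20:00.
Bob ∩ Aarav ∩ Rania: 11:30–12:10, 15:40–17:30, 18:30–18:50.
Bob ∩ Aarav ∩ Rania ∩ Farrukh: 15:40–17:30, 18:30–18:50.
Total common minutes: 110 + 20 = 130.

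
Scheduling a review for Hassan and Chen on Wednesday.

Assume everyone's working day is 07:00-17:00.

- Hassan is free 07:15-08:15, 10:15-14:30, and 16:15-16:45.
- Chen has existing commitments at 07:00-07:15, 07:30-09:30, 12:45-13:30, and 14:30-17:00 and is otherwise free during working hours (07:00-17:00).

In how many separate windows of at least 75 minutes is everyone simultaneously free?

Chen free within 07:00–17:00: 07:15–07:30, 09:30–12:45, 13:30–14:30.
Hassan ∩ Chen: 07:15–07:30, 10:15–12:45, 13:30–14:30.
Windows ≥ 75 min: 10:15–12:45.
That's 1 window.

1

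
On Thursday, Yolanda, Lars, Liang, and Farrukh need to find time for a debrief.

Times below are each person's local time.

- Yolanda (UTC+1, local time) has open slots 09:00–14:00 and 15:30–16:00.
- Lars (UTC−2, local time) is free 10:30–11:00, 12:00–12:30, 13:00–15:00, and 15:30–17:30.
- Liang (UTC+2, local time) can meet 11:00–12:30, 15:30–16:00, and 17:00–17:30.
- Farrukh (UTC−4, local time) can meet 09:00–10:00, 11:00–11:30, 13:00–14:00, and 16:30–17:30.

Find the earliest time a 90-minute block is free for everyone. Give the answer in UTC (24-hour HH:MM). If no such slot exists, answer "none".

Yolanda → UTC: 08:00–13:00, 14:30–15:00.
Lars → UTC: 12:30–13:00, 14:00–14:30, 15:00–17:00, 17:30–19:30.
Liang → UTC: 09:00–10:30, 13:30–14:00, 15:00–15:30.
Farrukh → UTC: 13:00–14:00, 15:00–15:30, 17:00–18:00, 20:30–21:30.
Yolanda ∩ Lars: 12:30–13:00.
Yolanda ∩ Lars ∩ Liang: (none).
Yolanda ∩ Lars ∩ Liang ∩ Farrukh: (none).
Windows ≥ 90 min: (none).

none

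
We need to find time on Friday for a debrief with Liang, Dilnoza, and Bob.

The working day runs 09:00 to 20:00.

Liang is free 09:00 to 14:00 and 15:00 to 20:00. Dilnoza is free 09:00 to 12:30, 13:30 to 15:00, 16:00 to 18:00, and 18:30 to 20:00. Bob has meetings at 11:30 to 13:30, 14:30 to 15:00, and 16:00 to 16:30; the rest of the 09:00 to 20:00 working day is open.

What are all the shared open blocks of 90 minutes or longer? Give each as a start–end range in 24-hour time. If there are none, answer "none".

09:00–11:30, 16:30–18:00, 18:30–20:00

Bob free within 09:00–20:00: 09:00–11:30, 13:30–14:30, 15:00–16:00, 16:30–20:00.
Liang ∩ Dilnoza: 09:00–12:30, 13:30–14:00, 16:00–18:00, 18:30–20:00.
Liang ∩ Dilnoza ∩ Bob: 09:00–11:30, 13:30–14:00, 16:30–18:00, 18:30–20:00.
Windows ≥ 90 min: 09:00–11:30, 16:30–18:00, 18:30–20:00.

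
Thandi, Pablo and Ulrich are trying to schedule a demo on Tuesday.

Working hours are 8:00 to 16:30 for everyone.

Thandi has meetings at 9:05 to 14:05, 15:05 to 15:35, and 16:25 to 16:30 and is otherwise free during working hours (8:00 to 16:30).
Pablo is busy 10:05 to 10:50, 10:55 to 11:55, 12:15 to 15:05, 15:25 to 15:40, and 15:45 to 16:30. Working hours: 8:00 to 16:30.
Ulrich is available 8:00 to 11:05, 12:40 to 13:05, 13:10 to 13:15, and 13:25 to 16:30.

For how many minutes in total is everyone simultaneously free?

Thandi free within 08:00–16:30: 08:00–09:05, 14:05–15:05, 15:35–16:25.
Pablo free within 08:00–16:30: 08:00–10:05, 10:50–10:55, 11:55–12:15, 15:05–15:25, 15:40–15:45.
Thandi ∩ Pablo: 08:00–09:05, 15:40–15:45.
Thandi ∩ Pablo ∩ Ulrich: 08:00–09:05, 15:40–15:45.
Total common minutes: 65 + 5 = 70.

70 minutes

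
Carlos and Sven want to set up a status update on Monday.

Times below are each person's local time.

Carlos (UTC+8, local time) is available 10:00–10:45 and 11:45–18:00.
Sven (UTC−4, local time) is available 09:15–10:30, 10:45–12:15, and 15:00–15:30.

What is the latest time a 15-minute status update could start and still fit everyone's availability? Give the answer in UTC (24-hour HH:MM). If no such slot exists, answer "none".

none

Carlos → UTC: 02:00–02:45, 03:45–10:00.
Sven → UTC: 13:15–14:30, 14:45–16:15, 19:00–19:30.
Carlos ∩ Sven: (none).
Windows ≥ 15 min: (none).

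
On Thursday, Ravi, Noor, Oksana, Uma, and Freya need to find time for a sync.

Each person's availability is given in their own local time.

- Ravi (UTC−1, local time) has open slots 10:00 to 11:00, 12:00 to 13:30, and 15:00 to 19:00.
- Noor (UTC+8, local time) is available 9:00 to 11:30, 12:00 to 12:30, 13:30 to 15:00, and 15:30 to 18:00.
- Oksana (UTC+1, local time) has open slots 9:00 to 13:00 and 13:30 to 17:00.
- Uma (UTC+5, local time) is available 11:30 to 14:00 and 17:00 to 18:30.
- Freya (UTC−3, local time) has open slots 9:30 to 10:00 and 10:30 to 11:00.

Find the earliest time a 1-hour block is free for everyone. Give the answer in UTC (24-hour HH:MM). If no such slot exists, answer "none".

Ravi → UTC: 11:00–12:00, 13:00–14:30, 16:00–20:00.
Noor → UTC: 01:00–03:30, 04:00–04:30, 05:30–07:00, 07:30–10:00.
Oksana → UTC: 08:00–12:00, 12:30–16:00.
Uma → UTC: 06:30–09:00, 12:00–13:30.
Freya → UTC: 12:30–13:00, 13:30–14:00.
Ravi ∩ Noor: (none).
Ravi ∩ Noor ∩ Oksana: (none).
Ravi ∩ Noor ∩ Oksana ∩ Uma: (none).
Ravi ∩ Noor ∩ Oksana ∩ Uma ∩ Freya: (none).
Windows ≥ 60 min: (none).

none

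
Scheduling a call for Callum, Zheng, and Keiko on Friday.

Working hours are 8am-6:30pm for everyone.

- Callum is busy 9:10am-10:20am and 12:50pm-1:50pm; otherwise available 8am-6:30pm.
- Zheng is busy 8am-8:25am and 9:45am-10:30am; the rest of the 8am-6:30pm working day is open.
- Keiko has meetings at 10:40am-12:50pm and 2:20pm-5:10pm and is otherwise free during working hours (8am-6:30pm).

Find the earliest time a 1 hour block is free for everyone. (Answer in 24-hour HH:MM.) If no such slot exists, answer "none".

17:10

Callum free within 08:00–18:30: 08:00–09:10, 10:20–12:50, 13:50–18:30.
Zheng free within 08:00–18:30: 08:25–09:45, 10:30–18:30.
Keiko free within 08:00–18:30: 08:00–10:40, 12:50–14:20, 17:10–18:30.
Callum ∩ Zheng: 08:25–09:10, 10:30–12:50, 13:50–18:30.
Callum ∩ Zheng ∩ Keiko: 08:25–09:10, 10:30–10:40, 13:50–14:20, 17:10–18:30.
Windows ≥ 60 min: 17:10–18:30.
Earliest such window starts at 17:10.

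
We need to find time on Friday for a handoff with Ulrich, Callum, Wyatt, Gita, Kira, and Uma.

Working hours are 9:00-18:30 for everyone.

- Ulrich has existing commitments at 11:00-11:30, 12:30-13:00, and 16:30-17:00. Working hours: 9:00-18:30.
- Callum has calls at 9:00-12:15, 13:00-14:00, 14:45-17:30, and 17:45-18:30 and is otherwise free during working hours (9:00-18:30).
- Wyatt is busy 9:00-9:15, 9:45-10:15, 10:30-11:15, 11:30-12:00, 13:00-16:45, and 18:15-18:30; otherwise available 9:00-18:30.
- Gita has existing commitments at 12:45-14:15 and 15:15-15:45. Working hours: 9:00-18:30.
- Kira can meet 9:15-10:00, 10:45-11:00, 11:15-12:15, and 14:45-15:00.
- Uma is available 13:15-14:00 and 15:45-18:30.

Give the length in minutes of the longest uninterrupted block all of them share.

0 minutes

Ulrich free within 09:00–18:30: 09:00–11:00, 11:30–12:30, 13:00–16:30, 17:00–18:30.
Callum free within 09:00–18:30: 12:15–13:00, 14:00–14:45, 17:30–17:45.
Wyatt free within 09:00–18:30: 09:15–09:45, 10:15–10:30, 11:15–11:30, 12:00–13:00, 16:45–18:15.
Gita free within 09:00–18:30: 09:00–12:45, 14:15–15:15, 15:45–18:30.
Ulrich ∩ Callum: 12:15–12:30, 14:00–14:45, 17:30–17:45.
Ulrich ∩ Callum ∩ Wyatt: 12:15–12:30, 17:30–17:45.
Ulrich ∩ Callum ∩ Wyatt ∩ Gita: 12:15–12:30, 17:30–17:45.
Ulrich ∩ Callum ∩ Wyatt ∩ Gita ∩ Kira: (none).
Ulrich ∩ Callum ∩ Wyatt ∩ Gita ∩ Kira ∩ Uma: (none).
No common window.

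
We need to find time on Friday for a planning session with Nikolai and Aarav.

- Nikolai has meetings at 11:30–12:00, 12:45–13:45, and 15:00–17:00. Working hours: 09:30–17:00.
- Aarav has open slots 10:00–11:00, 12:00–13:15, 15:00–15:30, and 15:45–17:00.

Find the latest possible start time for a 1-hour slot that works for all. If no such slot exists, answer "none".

Nikolai free within 09:30–17:00: 09:30–11:30, 12:00–12:45, 13:45–15:00.
Nikolai ∩ Aarav: 10:00–11:00, 12:00–12:45.
Windows ≥ 60 min: 10:00–11:00.
Latest start in the last window 10:00–11:00 is 11:00 − 60 min = 10:00.

10:00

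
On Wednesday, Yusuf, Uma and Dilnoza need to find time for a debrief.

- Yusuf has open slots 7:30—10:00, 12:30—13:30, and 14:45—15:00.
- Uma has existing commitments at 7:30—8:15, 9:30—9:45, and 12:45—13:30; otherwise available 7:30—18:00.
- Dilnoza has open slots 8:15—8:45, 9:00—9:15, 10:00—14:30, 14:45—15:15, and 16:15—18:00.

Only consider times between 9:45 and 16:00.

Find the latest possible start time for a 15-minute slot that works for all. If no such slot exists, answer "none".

Uma free within 07:30–18:00: 08:15–09:30, 09:45–12:45, 13:30–18:00.
Yusuf ∩ Uma: 08:15–09:30, 09:45–10:00, 12:30–12:45, 14:45–15:00.
Yusuf ∩ Uma ∩ Dilnoza: 08:15–08:45, 09:00–09:15, 12:30–12:45, 14:45–15:00.
Restricted to 09:45–16:00: 12:30–12:45, 14:45–15:00.
Windows ≥ 15 min: 12:30–12:45, 14:45–15:00.
Latest start in the last window 14:45–15:00 is 15:00 − 15 min = 14:45.

14:45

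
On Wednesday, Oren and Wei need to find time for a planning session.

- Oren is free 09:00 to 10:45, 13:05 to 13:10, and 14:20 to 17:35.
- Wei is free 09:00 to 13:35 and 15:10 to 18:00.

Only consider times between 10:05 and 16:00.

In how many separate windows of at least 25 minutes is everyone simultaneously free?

2

Oren ∩ Wei: 09:00–10:45, 13:05–13:10, 15:10–17:35.
Restricted to 10:05–16:00: 10:05–10:45, 13:05–13:10, 15:10–16:00.
Windows ≥ 25 min: 10:05–10:45, 15:10–16:00.
That's 2 windows.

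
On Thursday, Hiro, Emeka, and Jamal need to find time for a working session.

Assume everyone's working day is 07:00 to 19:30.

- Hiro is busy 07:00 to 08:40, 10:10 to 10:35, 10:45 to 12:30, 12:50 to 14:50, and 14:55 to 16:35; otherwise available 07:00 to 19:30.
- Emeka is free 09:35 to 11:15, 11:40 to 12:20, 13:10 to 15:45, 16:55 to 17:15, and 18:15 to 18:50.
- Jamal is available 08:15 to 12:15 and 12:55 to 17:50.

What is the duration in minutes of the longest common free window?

Hiro free within 07:00–19:30: 08:40–10:10, 10:35–10:45, 12:30–12:50, 14:50–14:55, 16:35–19:30.
Hiro ∩ Emeka: 09:35–10:10, 10:35–10:45, 14:50–14:55, 16:55–17:15, 18:15–18:50.
Hiro ∩ Emeka ∩ Jamal: 09:35–10:10, 10:35–10:45, 14:50–14:55, 16:55–17:15.
Common window lengths: 35, 10, 5, 20 min; longest is 35.

35 minutes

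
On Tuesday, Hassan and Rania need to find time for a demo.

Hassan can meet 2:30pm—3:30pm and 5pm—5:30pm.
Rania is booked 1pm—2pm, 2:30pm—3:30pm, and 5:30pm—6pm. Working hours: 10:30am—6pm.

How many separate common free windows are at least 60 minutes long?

0

Rania free within 10:30–18:00: 10:30–13:00, 14:00–14:30, 15:30–17:30.
Hassan ∩ Rania: 17:00–17:30.
Windows ≥ 60 min: (none).
That's 0 windows.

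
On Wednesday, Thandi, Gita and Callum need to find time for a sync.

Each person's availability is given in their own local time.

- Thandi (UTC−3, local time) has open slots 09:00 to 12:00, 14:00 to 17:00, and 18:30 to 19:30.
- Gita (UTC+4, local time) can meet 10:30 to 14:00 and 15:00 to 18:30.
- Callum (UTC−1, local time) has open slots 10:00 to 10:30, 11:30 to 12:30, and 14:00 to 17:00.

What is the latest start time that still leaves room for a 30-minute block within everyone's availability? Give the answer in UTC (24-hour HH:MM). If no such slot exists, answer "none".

Thandi → UTC: 12:00–15:00, 17:00–20:00, 21:30–22:30.
Gita → UTC: 06:30–10:00, 11:00–14:30.
Callum → UTC: 11:00–11:30, 12:30–13:30, 15:00–18:00.
Thandi ∩ Gita: 12:00–14:30.
Thandi ∩ Gita ∩ Callum: 12:30–13:30.
Windows ≥ 30 min: 12:30–13:30.
Latest start in the last window 12:30–13:30 is 13:30 − 30 min = 13:00.

13:00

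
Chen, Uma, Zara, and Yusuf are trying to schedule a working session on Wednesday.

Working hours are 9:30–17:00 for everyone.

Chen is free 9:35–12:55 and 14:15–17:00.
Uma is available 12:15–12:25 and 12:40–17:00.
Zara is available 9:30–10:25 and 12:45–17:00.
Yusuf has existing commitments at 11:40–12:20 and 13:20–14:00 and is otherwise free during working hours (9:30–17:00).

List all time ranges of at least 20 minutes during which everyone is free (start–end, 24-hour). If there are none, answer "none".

Yusuf free within 09:30–17:00: 09:30–11:40, 12:20–13:20, 14:00–17:00.
Chen ∩ Uma: 12:15–12:25, 12:40–12:55, 14:15–17:00.
Chen ∩ Uma ∩ Zara: 12:45–12:55, 14:15–17:00.
Chen ∩ Uma ∩ Zara ∩ Yusuf: 12:45–12:55, 14:15–17:00.
Windows ≥ 20 min: 14:15–17:00.

14:15–17:00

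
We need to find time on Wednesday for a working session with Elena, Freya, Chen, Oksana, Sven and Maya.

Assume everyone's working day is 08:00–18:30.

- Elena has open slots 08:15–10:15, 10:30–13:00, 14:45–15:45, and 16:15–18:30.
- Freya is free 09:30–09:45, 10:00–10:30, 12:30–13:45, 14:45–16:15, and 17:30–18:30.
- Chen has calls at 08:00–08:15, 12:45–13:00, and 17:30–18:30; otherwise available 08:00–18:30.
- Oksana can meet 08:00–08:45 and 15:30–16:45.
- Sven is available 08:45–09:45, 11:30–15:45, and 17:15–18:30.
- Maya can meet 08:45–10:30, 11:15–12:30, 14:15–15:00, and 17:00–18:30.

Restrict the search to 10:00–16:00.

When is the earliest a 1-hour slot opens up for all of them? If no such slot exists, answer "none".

Chen free within 08:00–18:30: 08:15–12:45, 13:00–17:30.
Elena ∩ Freya: 09:30–09:45, 10:00–10:15, 12:30–13:00, 14:45–15:45, 17:30–18:30.
Elena ∩ Freya ∩ Chen: 09:30–09:45, 10:00–10:15, 12:30–12:45, 14:45–15:45.
Elena ∩ Freya ∩ Chen ∩ Oksana: 15:30–15:45.
Elena ∩ Freya ∩ Chen ∩ Oksana ∩ Sven: 15:30–15:45.
Elena ∩ Freya ∩ Chen ∩ Oksana ∩ Sven ∩ Maya: (none).
Restricted to 10:00–16:00: (none).
Windows ≥ 60 min: (none).

none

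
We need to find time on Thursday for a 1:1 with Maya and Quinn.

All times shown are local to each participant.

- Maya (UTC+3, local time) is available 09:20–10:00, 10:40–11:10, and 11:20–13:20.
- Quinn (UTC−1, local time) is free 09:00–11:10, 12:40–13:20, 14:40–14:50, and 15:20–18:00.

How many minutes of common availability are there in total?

Maya → UTC: 06:20–07:00, 07:40–08:10, 08:20–10:20.
Quinn → UTC: 10:00–12:10, 13:40–14:20, 15:40–15:50, 16:20–19:00.
Maya ∩ Quinn: 10:00–10:20.
Total common minutes: 20.

20 minutes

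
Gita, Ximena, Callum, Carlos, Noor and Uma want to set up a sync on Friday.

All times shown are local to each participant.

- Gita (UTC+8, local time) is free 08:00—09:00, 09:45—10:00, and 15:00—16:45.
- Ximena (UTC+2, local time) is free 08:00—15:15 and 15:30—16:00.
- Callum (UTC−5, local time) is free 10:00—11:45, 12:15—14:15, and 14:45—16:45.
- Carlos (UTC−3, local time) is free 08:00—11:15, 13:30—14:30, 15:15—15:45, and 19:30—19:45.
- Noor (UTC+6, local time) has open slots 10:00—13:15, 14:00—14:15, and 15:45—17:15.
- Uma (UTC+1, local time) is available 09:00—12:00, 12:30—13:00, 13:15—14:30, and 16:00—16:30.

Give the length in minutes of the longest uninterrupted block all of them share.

0 minutes

Gita → UTC: 00:00–01:00, 01:45–02:00, 07:00–08:45.
Ximena → UTC: 06:00–13:15, 13:30–14:00.
Callum → UTC: 15:00–16:45, 17:15–19:15, 19:45–21:45.
Carlos → UTC: 11:00–14:15, 16:30–17:30, 18:15–18:45, 22:30–22:45.
Noor → UTC: 04:00–07:15, 08:00–08:15, 09:45–11:15.
Uma → UTC: 08:00–11:00, 11:30–12:00, 12:15–13:30, 15:00–15:30.
Gita ∩ Ximena: 07:00–08:45.
Gita ∩ Ximena ∩ Callum: (none).
Gita ∩ Ximena ∩ Callum ∩ Carlos: (none).
Gita ∩ Ximena ∩ Callum ∩ Carlos ∩ Noor: (none).
Gita ∩ Ximena ∩ Callum ∩ Carlos ∩ Noor ∩ Uma: (none).
No common window.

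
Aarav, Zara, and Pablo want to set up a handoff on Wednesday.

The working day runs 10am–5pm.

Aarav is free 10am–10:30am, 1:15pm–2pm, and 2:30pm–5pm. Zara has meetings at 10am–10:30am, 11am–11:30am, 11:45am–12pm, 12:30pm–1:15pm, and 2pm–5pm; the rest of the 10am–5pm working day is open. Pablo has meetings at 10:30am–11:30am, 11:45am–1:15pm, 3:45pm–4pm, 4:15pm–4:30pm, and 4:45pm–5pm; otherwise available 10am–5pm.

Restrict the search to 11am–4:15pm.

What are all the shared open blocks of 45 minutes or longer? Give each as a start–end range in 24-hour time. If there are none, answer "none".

Zara free within 10:00–17:00: 10:30–11:00, 11:30–11:45, 12:00–12:30, 13:15–14:00.
Pablo free within 10:00–17:00: 10:00–10:30, 11:30–11:45, 13:15–15:45, 16:00–16:15, 16:30–16:45.
Aarav ∩ Zara: 13:15–14:00.
Aarav ∩ Zara ∩ Pablo: 13:15–14:00.
Restricted to 11:00–16:15: 13:15–14:00.
Windows ≥ 45 min: 13:15–14:00.

13:15–14:00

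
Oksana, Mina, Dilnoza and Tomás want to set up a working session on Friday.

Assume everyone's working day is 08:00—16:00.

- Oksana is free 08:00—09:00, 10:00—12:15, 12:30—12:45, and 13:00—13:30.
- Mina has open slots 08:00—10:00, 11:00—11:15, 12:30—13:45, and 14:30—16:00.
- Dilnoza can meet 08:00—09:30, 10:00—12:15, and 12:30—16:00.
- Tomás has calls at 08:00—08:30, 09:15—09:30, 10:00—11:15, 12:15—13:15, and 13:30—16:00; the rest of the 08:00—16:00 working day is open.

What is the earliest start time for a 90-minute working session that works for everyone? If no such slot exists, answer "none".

none

Tomás free within 08:00–16:00: 08:30–09:15, 09:30–10:00, 11:15–12:15, 13:15–13:30.
Oksana ∩ Mina: 08:00–09:00, 11:00–11:15, 12:30–12:45, 13:00–13:30.
Oksana ∩ Mina ∩ Dilnoza: 08:00–09:00, 11:00–11:15, 12:30–12:45, 13:00–13:30.
Oksana ∩ Mina ∩ Dilnoza ∩ Tomás: 08:30–09:00, 13:15–13:30.
Windows ≥ 90 min: (none).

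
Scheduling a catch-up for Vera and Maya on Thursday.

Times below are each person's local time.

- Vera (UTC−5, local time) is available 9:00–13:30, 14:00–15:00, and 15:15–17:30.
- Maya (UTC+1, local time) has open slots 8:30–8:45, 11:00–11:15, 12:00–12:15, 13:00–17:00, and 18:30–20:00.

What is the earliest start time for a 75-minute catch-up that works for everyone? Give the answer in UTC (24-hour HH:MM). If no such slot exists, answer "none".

Vera → UTC: 14:00–18:30, 19:00–20:00, 20:15–22:30.
Maya → UTC: 07:30–07:45, 10:00–10:15, 11:00–11:15, 12:00–16:00, 17:30–19:00.
Vera ∩ Maya: 14:00–16:00, 17:30–18:30.
Windows ≥ 75 min: 14:00–16:00.
Earliest such window starts at 14:00.

14:00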